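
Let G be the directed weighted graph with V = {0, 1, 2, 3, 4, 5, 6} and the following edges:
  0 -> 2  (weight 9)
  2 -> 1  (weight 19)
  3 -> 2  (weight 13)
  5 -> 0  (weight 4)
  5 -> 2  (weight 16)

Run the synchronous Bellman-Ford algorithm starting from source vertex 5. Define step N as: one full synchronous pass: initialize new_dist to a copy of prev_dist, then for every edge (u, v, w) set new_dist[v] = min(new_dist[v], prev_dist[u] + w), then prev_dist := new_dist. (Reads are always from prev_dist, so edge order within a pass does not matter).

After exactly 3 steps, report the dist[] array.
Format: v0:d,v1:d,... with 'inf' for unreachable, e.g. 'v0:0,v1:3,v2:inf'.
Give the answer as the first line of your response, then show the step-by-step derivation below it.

v0:4,v1:32,v2:13,v3:inf,v4:inf,v5:0,v6:inf

step 1: dist = v0:4,v1:inf,v2:16,v3:inf,v4:inf,v5:0,v6:inf
step 2: dist = v0:4,v1:35,v2:13,v3:inf,v4:inf,v5:0,v6:inf
step 3: dist = v0:4,v1:32,v2:13,v3:inf,v4:inf,v5:0,v6:inf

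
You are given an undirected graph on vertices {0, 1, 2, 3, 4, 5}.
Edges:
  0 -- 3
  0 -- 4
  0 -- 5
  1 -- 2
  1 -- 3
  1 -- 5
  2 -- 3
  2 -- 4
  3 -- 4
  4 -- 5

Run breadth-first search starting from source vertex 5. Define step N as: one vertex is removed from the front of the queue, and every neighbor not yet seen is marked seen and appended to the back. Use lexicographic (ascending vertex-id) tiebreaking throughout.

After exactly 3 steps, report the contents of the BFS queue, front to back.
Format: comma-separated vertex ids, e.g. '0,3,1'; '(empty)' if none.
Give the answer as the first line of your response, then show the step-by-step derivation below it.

4,3,2

step 1: dequeue 5; queue=[0,1,4]; order=5
step 2: dequeue 0; queue=[1,4,3]; order=5,0
step 3: dequeue 1; queue=[4,3,2]; order=5,0,1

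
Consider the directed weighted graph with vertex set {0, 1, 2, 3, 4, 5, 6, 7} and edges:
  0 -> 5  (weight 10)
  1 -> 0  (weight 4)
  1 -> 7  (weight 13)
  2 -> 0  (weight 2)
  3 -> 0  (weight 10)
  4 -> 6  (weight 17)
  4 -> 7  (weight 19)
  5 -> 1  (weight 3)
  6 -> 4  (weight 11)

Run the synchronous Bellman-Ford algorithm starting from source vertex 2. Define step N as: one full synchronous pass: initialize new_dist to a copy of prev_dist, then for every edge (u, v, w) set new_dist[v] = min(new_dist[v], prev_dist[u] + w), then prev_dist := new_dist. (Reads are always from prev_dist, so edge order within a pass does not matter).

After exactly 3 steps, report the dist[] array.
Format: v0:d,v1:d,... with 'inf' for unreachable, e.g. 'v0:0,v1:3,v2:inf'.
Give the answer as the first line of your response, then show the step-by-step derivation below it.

v0:2,v1:15,v2:0,v3:inf,v4:inf,v5:12,v6:inf,v7:inf

step 1: dist = v0:2,v1:inf,v2:0,v3:inf,v4:inf,v5:inf,v6:inf,v7:inf
step 2: dist = v0:2,v1:inf,v2:0,v3:inf,v4:inf,v5:12,v6:inf,v7:inf
step 3: dist = v0:2,v1:15,v2:0,v3:inf,v4:inf,v5:12,v6:inf,v7:inf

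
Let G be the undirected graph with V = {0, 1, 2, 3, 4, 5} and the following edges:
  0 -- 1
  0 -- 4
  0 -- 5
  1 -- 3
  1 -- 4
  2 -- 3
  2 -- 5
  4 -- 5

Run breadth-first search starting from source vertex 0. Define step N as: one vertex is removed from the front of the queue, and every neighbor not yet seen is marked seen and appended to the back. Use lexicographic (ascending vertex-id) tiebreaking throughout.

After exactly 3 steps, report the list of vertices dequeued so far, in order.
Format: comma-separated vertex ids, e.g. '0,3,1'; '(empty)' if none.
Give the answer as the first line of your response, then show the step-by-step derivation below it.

0,1,4

step 1: dequeue 0; queue=[1,4,5]; order=0
step 2: dequeue 1; queue=[4,5,3]; order=0,1
step 3: dequeue 4; queue=[5,3]; order=0,1,4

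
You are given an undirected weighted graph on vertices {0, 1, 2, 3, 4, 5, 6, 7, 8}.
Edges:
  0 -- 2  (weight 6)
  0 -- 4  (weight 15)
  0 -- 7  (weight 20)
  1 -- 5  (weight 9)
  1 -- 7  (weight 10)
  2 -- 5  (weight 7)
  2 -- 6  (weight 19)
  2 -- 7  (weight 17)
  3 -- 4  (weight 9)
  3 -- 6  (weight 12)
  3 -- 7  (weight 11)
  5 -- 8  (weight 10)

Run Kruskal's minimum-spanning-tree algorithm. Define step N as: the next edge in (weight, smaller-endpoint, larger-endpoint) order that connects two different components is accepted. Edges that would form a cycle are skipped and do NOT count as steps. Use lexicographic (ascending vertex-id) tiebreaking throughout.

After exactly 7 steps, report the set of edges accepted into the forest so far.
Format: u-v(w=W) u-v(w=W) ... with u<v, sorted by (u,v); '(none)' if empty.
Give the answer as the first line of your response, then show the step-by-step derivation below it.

0-2(w=6) 1-5(w=9) 1-7(w=10) 2-5(w=7) 3-4(w=9) 3-7(w=11) 5-8(w=10)

step 1: add edge 0-2 (w=6); MST = {0-2(w=6)}
step 2: add edge 2-5 (w=7); MST = {0-2(w=6) 2-5(w=7)}
step 3: add edge 1-5 (w=9); MST = {0-2(w=6) 1-5(w=9) 2-5(w=7)}
step 4: add edge 3-4 (w=9); MST = {0-2(w=6) 1-5(w=9) 2-5(w=7) 3-4(w=9)}
step 5: add edge 1-7 (w=10); MST = {0-2(w=6) 1-5(w=9) 1-7(w=10) 2-5(w=7) 3-4(w=9)}
step 6: add edge 5-8 (w=10); MST = {0-2(w=6) 1-5(w=9) 1-7(w=10) 2-5(w=7) 3-4(w=9) 5-8(w=10)}
step 7: add edge 3-7 (w=11); MST = {0-2(w=6) 1-5(w=9) 1-7(w=10) 2-5(w=7) 3-4(w=9) 3-7(w=11) 5-8(w=10)}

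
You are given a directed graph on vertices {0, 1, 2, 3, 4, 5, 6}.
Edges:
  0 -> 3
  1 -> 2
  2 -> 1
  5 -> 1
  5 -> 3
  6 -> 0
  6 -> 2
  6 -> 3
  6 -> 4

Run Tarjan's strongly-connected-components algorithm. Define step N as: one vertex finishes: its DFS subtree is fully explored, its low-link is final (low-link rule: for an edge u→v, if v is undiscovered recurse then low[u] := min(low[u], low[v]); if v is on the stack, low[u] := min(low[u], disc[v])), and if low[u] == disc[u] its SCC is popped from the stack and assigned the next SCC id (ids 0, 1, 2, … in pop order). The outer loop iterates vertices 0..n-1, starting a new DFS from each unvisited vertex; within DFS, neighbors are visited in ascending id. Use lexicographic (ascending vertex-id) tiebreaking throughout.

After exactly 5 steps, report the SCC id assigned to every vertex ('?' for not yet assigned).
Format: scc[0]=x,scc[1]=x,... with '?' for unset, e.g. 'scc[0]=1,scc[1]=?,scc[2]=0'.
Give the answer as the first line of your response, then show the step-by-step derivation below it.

scc[0]=1,scc[1]=2,scc[2]=2,scc[3]=0,scc[4]=3,scc[5]=?,scc[6]=?

step 1: low=(low[0]=0,low[1]=?,low[2]=?,low[3]=1,low[4]=?,low[5]=?,low[6]=?); scc=(scc[0]=?,scc[1]=?,scc[2]=?,scc[3]=0,scc[4]=?,scc[5]=?,scc[6]=?)
step 2: low=(low[0]=0,low[1]=?,low[2]=?,low[3]=1,low[4]=?,low[5]=?,low[6]=?); scc=(scc[0]=1,scc[1]=?,scc[2]=?,scc[3]=0,scc[4]=?,scc[5]=?,scc[6]=?)
step 3: low=(low[0]=0,low[1]=2,low[2]=2,low[3]=1,low[4]=?,low[5]=?,low[6]=?); scc=(scc[0]=1,scc[1]=?,scc[2]=?,scc[3]=0,scc[4]=?,scc[5]=?,scc[6]=?)
step 4: low=(low[0]=0,low[1]=2,low[2]=2,low[3]=1,low[4]=?,low[5]=?,low[6]=?); scc=(scc[0]=1,scc[1]=2,scc[2]=2,scc[3]=0,scc[4]=?,scc[5]=?,scc[6]=?)
step 5: low=(low[0]=0,low[1]=2,low[2]=2,low[3]=1,low[4]=4,low[5]=?,low[6]=?); scc=(scc[0]=1,scc[1]=2,scc[2]=2,scc[3]=0,scc[4]=3,scc[5]=?,scc[6]=?)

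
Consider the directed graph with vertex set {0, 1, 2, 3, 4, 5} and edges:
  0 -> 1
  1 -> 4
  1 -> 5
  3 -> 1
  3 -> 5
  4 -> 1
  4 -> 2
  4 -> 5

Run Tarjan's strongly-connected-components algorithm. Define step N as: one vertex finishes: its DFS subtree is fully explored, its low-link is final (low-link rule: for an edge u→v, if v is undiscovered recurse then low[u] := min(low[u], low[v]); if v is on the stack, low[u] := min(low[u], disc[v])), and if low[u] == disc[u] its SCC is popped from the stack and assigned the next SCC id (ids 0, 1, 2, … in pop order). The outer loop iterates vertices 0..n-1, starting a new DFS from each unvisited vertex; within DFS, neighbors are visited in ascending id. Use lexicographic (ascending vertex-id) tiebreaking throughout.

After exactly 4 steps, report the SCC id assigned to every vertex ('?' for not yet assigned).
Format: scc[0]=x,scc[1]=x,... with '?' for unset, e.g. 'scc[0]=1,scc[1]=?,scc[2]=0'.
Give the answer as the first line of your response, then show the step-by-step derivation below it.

scc[0]=?,scc[1]=2,scc[2]=0,scc[3]=?,scc[4]=2,scc[5]=1

step 1: low=(low[0]=0,low[1]=1,low[2]=3,low[3]=?,low[4]=1,low[5]=?); scc=(scc[0]=?,scc[1]=?,scc[2]=0,scc[3]=?,scc[4]=?,scc[5]=?)
step 2: low=(low[0]=0,low[1]=1,low[2]=3,low[3]=?,low[4]=1,low[5]=4); scc=(scc[0]=?,scc[1]=?,scc[2]=0,scc[3]=?,scc[4]=?,scc[5]=1)
step 3: low=(low[0]=0,low[1]=1,low[2]=3,low[3]=?,low[4]=1,low[5]=4); scc=(scc[0]=?,scc[1]=?,scc[2]=0,scc[3]=?,scc[4]=?,scc[5]=1)
step 4: low=(low[0]=0,low[1]=1,low[2]=3,low[3]=?,low[4]=1,low[5]=4); scc=(scc[0]=?,scc[1]=2,scc[2]=0,scc[3]=?,scc[4]=2,scc[5]=1)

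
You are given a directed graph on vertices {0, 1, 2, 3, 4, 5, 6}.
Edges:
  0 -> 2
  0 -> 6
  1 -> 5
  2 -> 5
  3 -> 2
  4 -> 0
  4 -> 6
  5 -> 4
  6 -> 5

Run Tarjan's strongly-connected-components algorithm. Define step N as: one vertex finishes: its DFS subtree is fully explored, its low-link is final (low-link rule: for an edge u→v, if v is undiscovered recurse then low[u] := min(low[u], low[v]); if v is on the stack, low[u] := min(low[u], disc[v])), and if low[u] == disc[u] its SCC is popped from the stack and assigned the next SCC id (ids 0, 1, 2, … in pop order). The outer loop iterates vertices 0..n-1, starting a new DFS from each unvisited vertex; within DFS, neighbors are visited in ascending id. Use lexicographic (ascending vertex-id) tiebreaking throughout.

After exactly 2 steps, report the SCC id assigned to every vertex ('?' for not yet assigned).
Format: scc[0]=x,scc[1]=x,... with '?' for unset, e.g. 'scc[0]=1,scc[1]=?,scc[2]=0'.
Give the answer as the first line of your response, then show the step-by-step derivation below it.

scc[0]=?,scc[1]=?,scc[2]=?,scc[3]=?,scc[4]=?,scc[5]=?,scc[6]=?

step 1: low=(low[0]=0,low[1]=?,low[2]=1,low[3]=?,low[4]=0,low[5]=2,low[6]=2); scc=(scc[0]=?,scc[1]=?,scc[2]=?,scc[3]=?,scc[4]=?,scc[5]=?,scc[6]=?)
step 2: low=(low[0]=0,low[1]=?,low[2]=1,low[3]=?,low[4]=0,low[5]=2,low[6]=2); scc=(scc[0]=?,scc[1]=?,scc[2]=?,scc[3]=?,scc[4]=?,scc[5]=?,scc[6]=?)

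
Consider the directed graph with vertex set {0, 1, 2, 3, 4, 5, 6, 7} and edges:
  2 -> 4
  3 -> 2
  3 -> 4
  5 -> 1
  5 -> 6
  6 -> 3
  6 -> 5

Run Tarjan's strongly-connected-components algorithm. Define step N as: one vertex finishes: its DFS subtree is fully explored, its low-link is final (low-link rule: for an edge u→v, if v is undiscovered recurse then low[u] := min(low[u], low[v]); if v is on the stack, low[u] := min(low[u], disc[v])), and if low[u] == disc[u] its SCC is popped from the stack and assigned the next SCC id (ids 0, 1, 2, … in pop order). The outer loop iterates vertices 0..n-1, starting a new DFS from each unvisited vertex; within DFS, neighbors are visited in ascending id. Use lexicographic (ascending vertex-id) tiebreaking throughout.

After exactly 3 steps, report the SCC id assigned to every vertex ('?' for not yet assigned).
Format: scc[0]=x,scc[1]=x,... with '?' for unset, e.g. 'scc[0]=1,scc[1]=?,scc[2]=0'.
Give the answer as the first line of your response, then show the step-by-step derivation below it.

scc[0]=0,scc[1]=1,scc[2]=?,scc[3]=?,scc[4]=2,scc[5]=?,scc[6]=?,scc[7]=?

step 1: low=(low[0]=0,low[1]=?,low[2]=?,low[3]=?,low[4]=?,low[5]=?,low[6]=?,low[7]=?); scc=(scc[0]=0,scc[1]=?,scc[2]=?,scc[3]=?,scc[4]=?,scc[5]=?,scc[6]=?,scc[7]=?)
step 2: low=(low[0]=0,low[1]=1,low[2]=?,low[3]=?,low[4]=?,low[5]=?,low[6]=?,low[7]=?); scc=(scc[0]=0,scc[1]=1,scc[2]=?,scc[3]=?,scc[4]=?,scc[5]=?,scc[6]=?,scc[7]=?)
step 3: low=(low[0]=0,low[1]=1,low[2]=2,low[3]=?,low[4]=3,low[5]=?,low[6]=?,low[7]=?); scc=(scc[0]=0,scc[1]=1,scc[2]=?,scc[3]=?,scc[4]=2,scc[5]=?,scc[6]=?,scc[7]=?)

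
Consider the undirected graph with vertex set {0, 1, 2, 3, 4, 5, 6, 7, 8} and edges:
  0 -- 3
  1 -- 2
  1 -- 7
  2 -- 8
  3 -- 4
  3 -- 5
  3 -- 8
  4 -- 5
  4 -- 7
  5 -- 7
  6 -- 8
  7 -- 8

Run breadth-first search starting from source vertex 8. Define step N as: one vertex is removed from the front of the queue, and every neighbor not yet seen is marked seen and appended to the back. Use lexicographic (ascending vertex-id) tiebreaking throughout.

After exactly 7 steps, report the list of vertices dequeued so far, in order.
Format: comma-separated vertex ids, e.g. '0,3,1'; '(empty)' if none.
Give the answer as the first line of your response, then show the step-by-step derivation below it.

8,2,3,6,7,1,0

step 1: dequeue 8; queue=[2,3,6,7]; order=8
step 2: dequeue 2; queue=[3,6,7,1]; order=8,2
step 3: dequeue 3; queue=[6,7,1,0,4,5]; order=8,2,3
step 4: dequeue 6; queue=[7,1,0,4,5]; order=8,2,3,6
step 5: dequeue 7; queue=[1,0,4,5]; order=8,2,3,6,7
step 6: dequeue 1; queue=[0,4,5]; order=8,2,3,6,7,1
step 7: dequeue 0; queue=[4,5]; order=8,2,3,6,7,1,0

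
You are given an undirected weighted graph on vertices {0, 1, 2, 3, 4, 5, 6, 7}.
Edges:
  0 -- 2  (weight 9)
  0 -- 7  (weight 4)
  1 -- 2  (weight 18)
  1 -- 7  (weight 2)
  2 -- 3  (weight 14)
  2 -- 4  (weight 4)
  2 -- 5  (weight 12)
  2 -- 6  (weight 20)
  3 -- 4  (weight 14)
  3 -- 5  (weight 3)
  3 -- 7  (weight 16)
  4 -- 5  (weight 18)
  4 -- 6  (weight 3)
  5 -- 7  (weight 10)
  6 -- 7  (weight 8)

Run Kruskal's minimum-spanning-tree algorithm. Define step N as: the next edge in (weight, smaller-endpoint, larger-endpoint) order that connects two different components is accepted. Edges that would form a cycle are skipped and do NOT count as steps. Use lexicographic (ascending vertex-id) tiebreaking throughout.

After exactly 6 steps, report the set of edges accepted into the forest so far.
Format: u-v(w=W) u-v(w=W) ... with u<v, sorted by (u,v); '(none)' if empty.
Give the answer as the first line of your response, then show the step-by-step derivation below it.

0-7(w=4) 1-7(w=2) 2-4(w=4) 3-5(w=3) 4-6(w=3) 6-7(w=8)

step 1: add edge 1-7 (w=2); MST = {1-7(w=2)}
step 2: add edge 3-5 (w=3); MST = {1-7(w=2) 3-5(w=3)}
step 3: add edge 4-6 (w=3); MST = {1-7(w=2) 3-5(w=3) 4-6(w=3)}
step 4: add edge 0-7 (w=4); MST = {0-7(w=4) 1-7(w=2) 3-5(w=3) 4-6(w=3)}
step 5: add edge 2-4 (w=4); MST = {0-7(w=4) 1-7(w=2) 2-4(w=4) 3-5(w=3) 4-6(w=3)}
step 6: add edge 6-7 (w=8); MST = {0-7(w=4) 1-7(w=2) 2-4(w=4) 3-5(w=3) 4-6(w=3) 6-7(w=8)}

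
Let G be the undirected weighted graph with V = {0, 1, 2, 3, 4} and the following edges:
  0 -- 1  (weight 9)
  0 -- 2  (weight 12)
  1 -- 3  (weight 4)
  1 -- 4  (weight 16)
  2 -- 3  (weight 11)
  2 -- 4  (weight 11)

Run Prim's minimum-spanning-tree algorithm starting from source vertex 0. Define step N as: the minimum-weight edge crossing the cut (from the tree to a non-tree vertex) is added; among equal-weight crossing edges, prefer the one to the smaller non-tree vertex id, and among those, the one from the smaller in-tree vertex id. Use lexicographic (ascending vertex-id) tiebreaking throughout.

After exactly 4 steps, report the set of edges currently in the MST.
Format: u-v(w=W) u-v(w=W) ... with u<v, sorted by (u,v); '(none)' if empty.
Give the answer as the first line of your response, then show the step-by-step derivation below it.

0-1(w=9) 1-3(w=4) 2-3(w=11) 2-4(w=11)

step 1: add edge 0-1 (w=9); MST = {0-1(w=9)}
step 2: add edge 1-3 (w=4); MST = {0-1(w=9) 1-3(w=4)}
step 3: add edge 2-3 (w=11); MST = {0-1(w=9) 1-3(w=4) 2-3(w=11)}
step 4: add edge 2-4 (w=11); MST = {0-1(w=9) 1-3(w=4) 2-3(w=11) 2-4(w=11)}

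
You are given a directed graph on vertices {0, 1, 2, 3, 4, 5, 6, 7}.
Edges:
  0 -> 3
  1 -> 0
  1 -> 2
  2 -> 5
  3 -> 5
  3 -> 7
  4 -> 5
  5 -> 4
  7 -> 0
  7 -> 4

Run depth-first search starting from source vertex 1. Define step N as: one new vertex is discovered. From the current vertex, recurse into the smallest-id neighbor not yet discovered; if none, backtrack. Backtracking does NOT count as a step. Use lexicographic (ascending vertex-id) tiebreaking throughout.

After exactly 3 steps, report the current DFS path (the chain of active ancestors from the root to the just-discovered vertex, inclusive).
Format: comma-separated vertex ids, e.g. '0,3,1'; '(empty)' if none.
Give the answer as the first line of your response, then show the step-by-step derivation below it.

1,0,3

step 1: discover 1; path=1; order=1
step 2: discover 0; path=1>0; order=1,0
step 3: discover 3; path=1>0>3; order=1,0,3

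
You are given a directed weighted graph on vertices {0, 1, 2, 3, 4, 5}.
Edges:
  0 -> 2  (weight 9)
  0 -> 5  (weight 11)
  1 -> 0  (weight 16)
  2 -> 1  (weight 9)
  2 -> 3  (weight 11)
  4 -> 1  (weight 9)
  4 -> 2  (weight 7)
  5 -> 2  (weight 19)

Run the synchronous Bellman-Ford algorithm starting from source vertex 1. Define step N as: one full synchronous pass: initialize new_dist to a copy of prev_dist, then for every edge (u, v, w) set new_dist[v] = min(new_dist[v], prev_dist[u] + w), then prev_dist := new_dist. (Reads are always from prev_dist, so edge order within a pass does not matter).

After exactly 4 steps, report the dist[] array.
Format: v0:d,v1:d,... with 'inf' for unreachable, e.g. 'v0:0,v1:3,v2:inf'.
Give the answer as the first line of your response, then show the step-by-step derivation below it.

v0:16,v1:0,v2:25,v3:36,v4:inf,v5:27

step 1: dist = v0:16,v1:0,v2:inf,v3:inf,v4:inf,v5:inf
step 2: dist = v0:16,v1:0,v2:25,v3:inf,v4:inf,v5:27
step 3: dist = v0:16,v1:0,v2:25,v3:36,v4:inf,v5:27
step 4: dist = v0:16,v1:0,v2:25,v3:36,v4:inf,v5:27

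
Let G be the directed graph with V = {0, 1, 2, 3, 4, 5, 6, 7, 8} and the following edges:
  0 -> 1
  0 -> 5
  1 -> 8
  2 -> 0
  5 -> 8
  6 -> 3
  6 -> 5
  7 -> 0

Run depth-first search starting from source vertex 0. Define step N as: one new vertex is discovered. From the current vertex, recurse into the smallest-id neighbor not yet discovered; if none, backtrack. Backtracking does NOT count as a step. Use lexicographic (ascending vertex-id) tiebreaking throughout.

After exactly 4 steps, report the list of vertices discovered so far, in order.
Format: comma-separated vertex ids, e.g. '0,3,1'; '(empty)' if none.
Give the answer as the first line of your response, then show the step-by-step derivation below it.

0,1,8,5

step 1: discover 0; path=0; order=0
step 2: discover 1; path=0>1; order=0,1
step 3: discover 8; path=0>1>8; order=0,1,8
step 4: discover 5; path=0>5; order=0,1,8,5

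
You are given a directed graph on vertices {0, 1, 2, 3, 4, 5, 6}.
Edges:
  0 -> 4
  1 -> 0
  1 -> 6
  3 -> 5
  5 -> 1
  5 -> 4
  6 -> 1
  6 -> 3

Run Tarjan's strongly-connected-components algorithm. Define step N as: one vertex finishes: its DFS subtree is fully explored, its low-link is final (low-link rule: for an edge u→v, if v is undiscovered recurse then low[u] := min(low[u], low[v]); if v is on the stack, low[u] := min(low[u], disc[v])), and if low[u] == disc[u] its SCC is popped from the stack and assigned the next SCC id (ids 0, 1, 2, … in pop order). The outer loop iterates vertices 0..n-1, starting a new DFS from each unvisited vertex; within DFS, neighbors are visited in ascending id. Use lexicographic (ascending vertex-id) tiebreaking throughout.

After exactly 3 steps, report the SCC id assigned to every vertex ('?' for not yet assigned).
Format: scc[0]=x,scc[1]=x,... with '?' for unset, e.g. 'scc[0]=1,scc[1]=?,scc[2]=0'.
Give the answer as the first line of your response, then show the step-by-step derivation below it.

scc[0]=1,scc[1]=?,scc[2]=?,scc[3]=?,scc[4]=0,scc[5]=?,scc[6]=?

step 1: low=(low[0]=0,low[1]=?,low[2]=?,low[3]=?,low[4]=1,low[5]=?,low[6]=?); scc=(scc[0]=?,scc[1]=?,scc[2]=?,scc[3]=?,scc[4]=0,scc[5]=?,scc[6]=?)
step 2: low=(low[0]=0,low[1]=?,low[2]=?,low[3]=?,low[4]=1,low[5]=?,low[6]=?); scc=(scc[0]=1,scc[1]=?,scc[2]=?,scc[3]=?,scc[4]=0,scc[5]=?,scc[6]=?)
step 3: low=(low[0]=0,low[1]=2,low[2]=?,low[3]=4,low[4]=1,low[5]=2,low[6]=2); scc=(scc[0]=1,scc[1]=?,scc[2]=?,scc[3]=?,scc[4]=0,scc[5]=?,scc[6]=?)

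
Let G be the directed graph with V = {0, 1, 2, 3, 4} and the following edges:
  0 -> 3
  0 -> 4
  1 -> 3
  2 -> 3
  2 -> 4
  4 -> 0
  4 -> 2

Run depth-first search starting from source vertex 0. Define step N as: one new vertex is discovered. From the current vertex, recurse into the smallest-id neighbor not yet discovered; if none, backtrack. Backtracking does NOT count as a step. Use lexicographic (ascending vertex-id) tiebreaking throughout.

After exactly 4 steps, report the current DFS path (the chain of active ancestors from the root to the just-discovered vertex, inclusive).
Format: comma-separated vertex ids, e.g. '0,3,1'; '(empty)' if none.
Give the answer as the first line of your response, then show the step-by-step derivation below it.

0,4,2

step 1: discover 0; path=0; order=0
step 2: discover 3; path=0>3; order=0,3
step 3: discover 4; path=0>4; order=0,3,4
step 4: discover 2; path=0>4>2; order=0,3,4,2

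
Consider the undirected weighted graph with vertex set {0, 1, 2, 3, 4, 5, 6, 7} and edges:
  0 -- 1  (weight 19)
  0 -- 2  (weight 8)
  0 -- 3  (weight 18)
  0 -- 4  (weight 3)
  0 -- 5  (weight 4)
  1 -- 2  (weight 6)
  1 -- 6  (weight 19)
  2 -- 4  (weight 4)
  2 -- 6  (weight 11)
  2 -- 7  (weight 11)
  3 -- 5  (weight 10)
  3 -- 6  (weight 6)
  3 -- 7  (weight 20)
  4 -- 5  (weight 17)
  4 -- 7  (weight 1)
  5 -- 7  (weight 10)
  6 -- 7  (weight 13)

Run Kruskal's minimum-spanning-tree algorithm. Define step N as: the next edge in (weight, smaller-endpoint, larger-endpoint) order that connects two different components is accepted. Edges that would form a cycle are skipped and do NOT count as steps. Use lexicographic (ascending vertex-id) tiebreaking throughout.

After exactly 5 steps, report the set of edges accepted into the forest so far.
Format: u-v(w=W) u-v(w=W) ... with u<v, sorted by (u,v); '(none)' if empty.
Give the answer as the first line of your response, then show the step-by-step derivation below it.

0-4(w=3) 0-5(w=4) 1-2(w=6) 2-4(w=4) 4-7(w=1)

step 1: add edge 4-7 (w=1); MST = {4-7(w=1)}
step 2: add edge 0-4 (w=3); MST = {0-4(w=3) 4-7(w=1)}
step 3: add edge 0-5 (w=4); MST = {0-4(w=3) 0-5(w=4) 4-7(w=1)}
step 4: add edge 2-4 (w=4); MST = {0-4(w=3) 0-5(w=4) 2-4(w=4) 4-7(w=1)}
step 5: add edge 1-2 (w=6); MST = {0-4(w=3) 0-5(w=4) 1-2(w=6) 2-4(w=4) 4-7(w=1)}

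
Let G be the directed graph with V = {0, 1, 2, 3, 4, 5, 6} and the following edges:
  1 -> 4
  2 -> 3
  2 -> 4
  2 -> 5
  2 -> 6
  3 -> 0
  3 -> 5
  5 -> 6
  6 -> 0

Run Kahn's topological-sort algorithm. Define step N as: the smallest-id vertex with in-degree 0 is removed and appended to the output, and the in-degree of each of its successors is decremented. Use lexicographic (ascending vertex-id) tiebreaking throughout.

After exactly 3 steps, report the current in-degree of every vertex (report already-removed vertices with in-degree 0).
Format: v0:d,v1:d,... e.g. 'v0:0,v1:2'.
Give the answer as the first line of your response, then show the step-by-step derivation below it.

v0:1,v1:0,v2:0,v3:0,v4:0,v5:0,v6:1

step 1: output 1; order=[1]; indeg=(2,0,0,1,1,2,2)
step 2: output 2; order=[1,2]; indeg=(2,0,0,0,0,1,1)
step 3: output 3; order=[1,2,3]; indeg=(1,0,0,0,0,0,1)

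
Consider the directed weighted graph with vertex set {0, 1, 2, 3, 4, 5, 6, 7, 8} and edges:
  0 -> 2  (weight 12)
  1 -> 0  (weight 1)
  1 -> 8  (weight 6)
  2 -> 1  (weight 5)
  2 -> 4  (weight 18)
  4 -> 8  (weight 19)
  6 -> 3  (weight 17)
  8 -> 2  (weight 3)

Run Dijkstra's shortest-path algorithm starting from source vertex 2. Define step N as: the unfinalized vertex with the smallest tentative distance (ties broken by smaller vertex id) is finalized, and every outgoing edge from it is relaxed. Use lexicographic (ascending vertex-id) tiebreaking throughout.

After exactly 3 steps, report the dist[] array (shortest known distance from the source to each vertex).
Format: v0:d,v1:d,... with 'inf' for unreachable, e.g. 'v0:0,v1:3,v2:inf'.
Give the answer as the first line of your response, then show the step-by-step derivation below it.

v0:6,v1:5,v2:0,v3:inf,v4:18,v5:inf,v6:inf,v7:inf,v8:11

step 1: dist = v0:inf,v1:5,v2:0,v3:inf,v4:18,v5:inf,v6:inf,v7:inf,v8:inf
step 2: dist = v0:6,v1:5,v2:0,v3:inf,v4:18,v5:inf,v6:inf,v7:inf,v8:11
step 3: dist = v0:6,v1:5,v2:0,v3:inf,v4:18,v5:inf,v6:inf,v7:inf,v8:11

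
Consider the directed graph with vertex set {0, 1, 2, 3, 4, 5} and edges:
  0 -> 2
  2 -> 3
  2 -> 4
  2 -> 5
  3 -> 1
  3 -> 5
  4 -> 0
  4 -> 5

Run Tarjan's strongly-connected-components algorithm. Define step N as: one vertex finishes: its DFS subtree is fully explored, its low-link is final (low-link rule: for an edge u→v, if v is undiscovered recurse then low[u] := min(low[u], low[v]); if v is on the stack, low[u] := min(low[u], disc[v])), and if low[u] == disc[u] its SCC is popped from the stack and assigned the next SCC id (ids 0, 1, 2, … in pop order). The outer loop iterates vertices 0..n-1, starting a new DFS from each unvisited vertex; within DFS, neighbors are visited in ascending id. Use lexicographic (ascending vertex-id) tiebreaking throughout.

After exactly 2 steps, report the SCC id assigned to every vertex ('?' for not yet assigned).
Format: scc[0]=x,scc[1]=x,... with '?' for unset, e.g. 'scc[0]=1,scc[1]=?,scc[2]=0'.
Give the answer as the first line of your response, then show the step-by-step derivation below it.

scc[0]=?,scc[1]=0,scc[2]=?,scc[3]=?,scc[4]=?,scc[5]=1

step 1: low=(low[0]=0,low[1]=3,low[2]=1,low[3]=2,low[4]=?,low[5]=?); scc=(scc[0]=?,scc[1]=0,scc[2]=?,scc[3]=?,scc[4]=?,scc[5]=?)
step 2: low=(low[0]=0,low[1]=3,low[2]=1,low[3]=2,low[4]=?,low[5]=4); scc=(scc[0]=?,scc[1]=0,scc[2]=?,scc[3]=?,scc[4]=?,scc[5]=1)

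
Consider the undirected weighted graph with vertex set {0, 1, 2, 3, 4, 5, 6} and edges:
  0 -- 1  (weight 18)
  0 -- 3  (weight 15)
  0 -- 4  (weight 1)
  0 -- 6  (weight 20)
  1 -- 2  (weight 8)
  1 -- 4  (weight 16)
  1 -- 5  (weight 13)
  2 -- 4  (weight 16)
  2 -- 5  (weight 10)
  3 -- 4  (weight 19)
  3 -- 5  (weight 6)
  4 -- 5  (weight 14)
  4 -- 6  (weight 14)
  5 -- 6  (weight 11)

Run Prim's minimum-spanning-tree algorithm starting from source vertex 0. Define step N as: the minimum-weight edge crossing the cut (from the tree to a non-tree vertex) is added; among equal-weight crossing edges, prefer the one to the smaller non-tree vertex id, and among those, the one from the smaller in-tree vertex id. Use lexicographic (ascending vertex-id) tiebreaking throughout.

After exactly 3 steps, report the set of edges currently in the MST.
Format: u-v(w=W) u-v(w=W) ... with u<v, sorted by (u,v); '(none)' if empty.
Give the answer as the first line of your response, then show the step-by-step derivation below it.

0-4(w=1) 3-5(w=6) 4-5(w=14)

step 1: add edge 0-4 (w=1); MST = {0-4(w=1)}
step 2: add edge 4-5 (w=14); MST = {0-4(w=1) 4-5(w=14)}
step 3: add edge 3-5 (w=6); MST = {0-4(w=1) 3-5(w=6) 4-5(w=14)}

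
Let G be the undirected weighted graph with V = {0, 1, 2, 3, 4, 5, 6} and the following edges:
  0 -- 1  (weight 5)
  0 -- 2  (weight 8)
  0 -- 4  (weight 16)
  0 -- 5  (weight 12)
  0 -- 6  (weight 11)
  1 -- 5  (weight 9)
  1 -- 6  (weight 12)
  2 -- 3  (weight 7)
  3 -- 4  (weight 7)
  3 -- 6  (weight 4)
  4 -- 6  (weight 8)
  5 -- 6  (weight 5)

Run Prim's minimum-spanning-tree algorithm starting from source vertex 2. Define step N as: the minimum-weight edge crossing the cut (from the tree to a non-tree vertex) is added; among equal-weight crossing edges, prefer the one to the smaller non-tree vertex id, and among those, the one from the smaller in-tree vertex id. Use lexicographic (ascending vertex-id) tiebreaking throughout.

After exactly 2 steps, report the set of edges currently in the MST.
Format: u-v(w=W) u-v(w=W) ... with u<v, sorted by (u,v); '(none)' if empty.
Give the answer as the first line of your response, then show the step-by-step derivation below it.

2-3(w=7) 3-6(w=4)

step 1: add edge 2-3 (w=7); MST = {2-3(w=7)}
step 2: add edge 3-6 (w=4); MST = {2-3(w=7) 3-6(w=4)}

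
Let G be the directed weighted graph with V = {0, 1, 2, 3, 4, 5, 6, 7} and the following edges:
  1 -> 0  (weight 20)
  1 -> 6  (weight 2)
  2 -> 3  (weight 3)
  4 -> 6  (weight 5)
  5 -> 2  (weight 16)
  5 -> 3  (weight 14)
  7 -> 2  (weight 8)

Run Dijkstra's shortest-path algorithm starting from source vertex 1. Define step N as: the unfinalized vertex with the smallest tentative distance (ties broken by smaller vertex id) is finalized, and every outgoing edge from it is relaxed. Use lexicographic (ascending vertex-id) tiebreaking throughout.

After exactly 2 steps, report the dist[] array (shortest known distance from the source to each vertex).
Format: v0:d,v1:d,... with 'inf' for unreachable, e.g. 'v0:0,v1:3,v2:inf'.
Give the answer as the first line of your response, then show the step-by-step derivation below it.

v0:20,v1:0,v2:inf,v3:inf,v4:inf,v5:inf,v6:2,v7:inf

step 1: dist = v0:20,v1:0,v2:inf,v3:inf,v4:inf,v5:inf,v6:2,v7:inf
step 2: dist = v0:20,v1:0,v2:inf,v3:inf,v4:inf,v5:inf,v6:2,v7:inf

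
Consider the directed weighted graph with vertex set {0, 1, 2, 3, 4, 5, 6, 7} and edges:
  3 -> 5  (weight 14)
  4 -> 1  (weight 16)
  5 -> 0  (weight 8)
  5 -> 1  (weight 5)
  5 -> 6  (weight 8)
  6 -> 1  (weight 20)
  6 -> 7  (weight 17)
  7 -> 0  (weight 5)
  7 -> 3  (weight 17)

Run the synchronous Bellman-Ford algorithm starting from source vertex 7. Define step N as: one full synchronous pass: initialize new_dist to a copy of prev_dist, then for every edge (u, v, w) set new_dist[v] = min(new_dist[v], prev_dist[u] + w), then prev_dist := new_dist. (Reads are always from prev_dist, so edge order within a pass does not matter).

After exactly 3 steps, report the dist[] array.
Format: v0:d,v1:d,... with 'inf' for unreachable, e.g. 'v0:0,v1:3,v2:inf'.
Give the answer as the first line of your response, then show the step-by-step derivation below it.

v0:5,v1:36,v2:inf,v3:17,v4:inf,v5:31,v6:39,v7:0

step 1: dist = v0:5,v1:inf,v2:inf,v3:17,v4:inf,v5:inf,v6:inf,v7:0
step 2: dist = v0:5,v1:inf,v2:inf,v3:17,v4:inf,v5:31,v6:inf,v7:0
step 3: dist = v0:5,v1:36,v2:inf,v3:17,v4:inf,v5:31,v6:39,v7:0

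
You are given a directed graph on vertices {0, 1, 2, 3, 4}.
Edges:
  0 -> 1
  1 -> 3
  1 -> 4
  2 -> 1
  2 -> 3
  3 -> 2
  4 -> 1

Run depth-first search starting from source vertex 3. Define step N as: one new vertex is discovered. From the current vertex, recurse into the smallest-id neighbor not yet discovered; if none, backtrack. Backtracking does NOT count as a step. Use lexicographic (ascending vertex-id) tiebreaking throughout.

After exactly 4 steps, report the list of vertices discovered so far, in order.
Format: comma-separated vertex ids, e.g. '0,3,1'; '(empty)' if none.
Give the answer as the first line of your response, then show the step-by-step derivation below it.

3,2,1,4

step 1: discover 3; path=3; order=3
step 2: discover 2; path=3>2; order=3,2
step 3: discover 1; path=3>2>1; order=3,2,1
step 4: discover 4; path=3>2>1>4; order=3,2,1,4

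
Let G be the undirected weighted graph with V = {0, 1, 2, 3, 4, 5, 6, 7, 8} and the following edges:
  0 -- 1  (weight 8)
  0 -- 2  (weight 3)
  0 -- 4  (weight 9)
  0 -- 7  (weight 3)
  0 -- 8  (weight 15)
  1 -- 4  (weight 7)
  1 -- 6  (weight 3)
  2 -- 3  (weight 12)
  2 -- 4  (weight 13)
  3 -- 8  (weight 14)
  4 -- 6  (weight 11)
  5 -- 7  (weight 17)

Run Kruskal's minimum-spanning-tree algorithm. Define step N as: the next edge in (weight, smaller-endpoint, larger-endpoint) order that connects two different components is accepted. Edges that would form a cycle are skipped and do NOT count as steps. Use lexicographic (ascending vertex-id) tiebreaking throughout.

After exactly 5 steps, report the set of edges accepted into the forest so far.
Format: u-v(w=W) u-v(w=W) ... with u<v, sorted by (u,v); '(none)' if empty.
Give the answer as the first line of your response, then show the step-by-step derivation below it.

0-1(w=8) 0-2(w=3) 0-7(w=3) 1-4(w=7) 1-6(w=3)

step 1: add edge 0-2 (w=3); MST = {0-2(w=3)}
step 2: add edge 0-7 (w=3); MST = {0-2(w=3) 0-7(w=3)}
step 3: add edge 1-6 (w=3); MST = {0-2(w=3) 0-7(w=3) 1-6(w=3)}
step 4: add edge 1-4 (w=7); MST = {0-2(w=3) 0-7(w=3) 1-4(w=7) 1-6(w=3)}
step 5: add edge 0-1 (w=8); MST = {0-1(w=8) 0-2(w=3) 0-7(w=3) 1-4(w=7) 1-6(w=3)}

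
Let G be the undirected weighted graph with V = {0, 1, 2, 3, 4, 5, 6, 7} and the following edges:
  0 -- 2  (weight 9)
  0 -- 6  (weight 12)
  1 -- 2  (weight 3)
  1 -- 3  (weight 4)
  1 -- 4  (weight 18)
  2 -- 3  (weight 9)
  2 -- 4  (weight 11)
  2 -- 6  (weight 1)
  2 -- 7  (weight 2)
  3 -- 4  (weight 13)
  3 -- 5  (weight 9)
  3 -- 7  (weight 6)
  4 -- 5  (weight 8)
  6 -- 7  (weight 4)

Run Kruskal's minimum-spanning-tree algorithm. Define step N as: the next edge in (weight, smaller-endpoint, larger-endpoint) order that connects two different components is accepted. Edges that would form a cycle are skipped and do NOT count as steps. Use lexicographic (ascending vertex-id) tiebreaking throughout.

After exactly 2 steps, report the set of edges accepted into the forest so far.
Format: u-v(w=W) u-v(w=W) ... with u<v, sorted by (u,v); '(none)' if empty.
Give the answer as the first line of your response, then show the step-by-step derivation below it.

2-6(w=1) 2-7(w=2)

step 1: add edge 2-6 (w=1); MST = {2-6(w=1)}
step 2: add edge 2-7 (w=2); MST = {2-6(w=1) 2-7(w=2)}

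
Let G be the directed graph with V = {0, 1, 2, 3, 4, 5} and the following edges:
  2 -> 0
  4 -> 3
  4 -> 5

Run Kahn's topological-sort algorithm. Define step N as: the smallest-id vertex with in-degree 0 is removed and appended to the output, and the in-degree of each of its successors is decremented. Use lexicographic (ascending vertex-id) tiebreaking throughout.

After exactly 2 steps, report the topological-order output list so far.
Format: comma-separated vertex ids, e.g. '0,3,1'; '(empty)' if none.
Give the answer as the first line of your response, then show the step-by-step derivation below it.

1,2

step 1: output 1; order=[1]; indeg=(1,0,0,1,0,1)
step 2: output 2; order=[1,2]; indeg=(0,0,0,1,0,1)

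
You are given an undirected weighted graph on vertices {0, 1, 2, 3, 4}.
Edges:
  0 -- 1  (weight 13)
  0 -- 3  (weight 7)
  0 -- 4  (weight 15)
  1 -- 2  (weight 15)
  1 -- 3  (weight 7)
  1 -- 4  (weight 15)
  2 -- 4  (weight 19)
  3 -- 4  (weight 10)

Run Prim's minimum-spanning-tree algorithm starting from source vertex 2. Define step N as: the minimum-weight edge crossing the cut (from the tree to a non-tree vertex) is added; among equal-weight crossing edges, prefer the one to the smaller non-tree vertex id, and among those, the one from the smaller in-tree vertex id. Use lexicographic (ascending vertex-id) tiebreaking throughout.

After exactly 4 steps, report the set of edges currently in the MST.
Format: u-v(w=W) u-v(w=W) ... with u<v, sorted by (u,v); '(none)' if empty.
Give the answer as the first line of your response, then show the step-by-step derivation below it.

0-3(w=7) 1-2(w=15) 1-3(w=7) 3-4(w=10)

step 1: add edge 1-2 (w=15); MST = {1-2(w=15)}
step 2: add edge 1-3 (w=7); MST = {1-2(w=15) 1-3(w=7)}
step 3: add edge 0-3 (w=7); MST = {0-3(w=7) 1-2(w=15) 1-3(w=7)}
step 4: add edge 3-4 (w=10); MST = {0-3(w=7) 1-2(w=15) 1-3(w=7) 3-4(w=10)}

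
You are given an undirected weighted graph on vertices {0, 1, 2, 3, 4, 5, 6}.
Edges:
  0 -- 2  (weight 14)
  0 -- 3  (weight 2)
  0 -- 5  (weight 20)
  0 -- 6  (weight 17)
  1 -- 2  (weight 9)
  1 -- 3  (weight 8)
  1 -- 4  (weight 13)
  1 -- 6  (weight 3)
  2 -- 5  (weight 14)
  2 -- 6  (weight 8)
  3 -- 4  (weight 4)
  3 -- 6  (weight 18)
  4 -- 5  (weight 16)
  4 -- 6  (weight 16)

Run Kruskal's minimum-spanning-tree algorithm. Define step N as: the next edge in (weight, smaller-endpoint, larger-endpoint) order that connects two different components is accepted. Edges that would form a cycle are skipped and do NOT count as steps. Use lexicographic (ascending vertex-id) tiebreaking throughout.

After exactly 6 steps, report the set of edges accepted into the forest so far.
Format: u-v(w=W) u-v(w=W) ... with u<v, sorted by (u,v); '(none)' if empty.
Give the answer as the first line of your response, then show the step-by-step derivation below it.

0-3(w=2) 1-3(w=8) 1-6(w=3) 2-5(w=14) 2-6(w=8) 3-4(w=4)

step 1: add edge 0-3 (w=2); MST = {0-3(w=2)}
step 2: add edge 1-6 (w=3); MST = {0-3(w=2) 1-6(w=3)}
step 3: add edge 3-4 (w=4); MST = {0-3(w=2) 1-6(w=3) 3-4(w=4)}
step 4: add edge 1-3 (w=8); MST = {0-3(w=2) 1-3(w=8) 1-6(w=3) 3-4(w=4)}
step 5: add edge 2-6 (w=8); MST = {0-3(w=2) 1-3(w=8) 1-6(w=3) 2-6(w=8) 3-4(w=4)}
step 6: add edge 2-5 (w=14); MST = {0-3(w=2) 1-3(w=8) 1-6(w=3) 2-5(w=14) 2-6(w=8) 3-4(w=4)}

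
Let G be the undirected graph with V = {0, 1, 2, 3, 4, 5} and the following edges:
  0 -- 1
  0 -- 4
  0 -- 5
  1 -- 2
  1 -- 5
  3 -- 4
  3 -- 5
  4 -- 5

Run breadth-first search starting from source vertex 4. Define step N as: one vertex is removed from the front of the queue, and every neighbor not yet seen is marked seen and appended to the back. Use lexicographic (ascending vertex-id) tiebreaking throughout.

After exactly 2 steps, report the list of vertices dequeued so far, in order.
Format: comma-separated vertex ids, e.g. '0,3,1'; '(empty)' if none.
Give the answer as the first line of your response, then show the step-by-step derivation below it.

4,0

step 1: dequeue 4; queue=[0,3,5]; order=4
step 2: dequeue 0; queue=[3,5,1]; order=4,0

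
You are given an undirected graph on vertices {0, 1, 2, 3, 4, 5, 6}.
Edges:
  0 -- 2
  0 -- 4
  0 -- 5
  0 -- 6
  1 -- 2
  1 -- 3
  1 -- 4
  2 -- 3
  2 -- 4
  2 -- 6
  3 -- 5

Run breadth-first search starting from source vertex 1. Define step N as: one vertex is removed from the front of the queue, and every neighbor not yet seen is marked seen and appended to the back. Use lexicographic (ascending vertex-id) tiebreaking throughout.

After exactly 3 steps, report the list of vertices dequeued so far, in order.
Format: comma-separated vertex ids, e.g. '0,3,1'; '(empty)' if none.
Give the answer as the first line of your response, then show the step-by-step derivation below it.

1,2,3

step 1: dequeue 1; queue=[2,3,4]; order=1
step 2: dequeue 2; queue=[3,4,0,6]; order=1,2
step 3: dequeue 3; queue=[4,0,6,5]; order=1,2,3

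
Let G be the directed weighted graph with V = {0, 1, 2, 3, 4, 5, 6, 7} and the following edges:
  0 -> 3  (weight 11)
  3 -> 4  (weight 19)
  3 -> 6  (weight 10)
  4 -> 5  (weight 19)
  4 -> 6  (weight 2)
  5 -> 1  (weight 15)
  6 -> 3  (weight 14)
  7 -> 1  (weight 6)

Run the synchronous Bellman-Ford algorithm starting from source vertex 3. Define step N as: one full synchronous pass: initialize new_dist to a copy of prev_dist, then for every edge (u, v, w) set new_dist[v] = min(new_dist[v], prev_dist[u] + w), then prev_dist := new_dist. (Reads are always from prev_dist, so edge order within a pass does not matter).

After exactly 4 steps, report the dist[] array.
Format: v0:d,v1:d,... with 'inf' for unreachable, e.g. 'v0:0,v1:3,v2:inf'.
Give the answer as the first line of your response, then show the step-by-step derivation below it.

v0:inf,v1:53,v2:inf,v3:0,v4:19,v5:38,v6:10,v7:inf

step 1: dist = v0:inf,v1:inf,v2:inf,v3:0,v4:19,v5:inf,v6:10,v7:inf
step 2: dist = v0:inf,v1:inf,v2:inf,v3:0,v4:19,v5:38,v6:10,v7:inf
step 3: dist = v0:inf,v1:53,v2:inf,v3:0,v4:19,v5:38,v6:10,v7:inf
step 4: dist = v0:inf,v1:53,v2:inf,v3:0,v4:19,v5:38,v6:10,v7:inf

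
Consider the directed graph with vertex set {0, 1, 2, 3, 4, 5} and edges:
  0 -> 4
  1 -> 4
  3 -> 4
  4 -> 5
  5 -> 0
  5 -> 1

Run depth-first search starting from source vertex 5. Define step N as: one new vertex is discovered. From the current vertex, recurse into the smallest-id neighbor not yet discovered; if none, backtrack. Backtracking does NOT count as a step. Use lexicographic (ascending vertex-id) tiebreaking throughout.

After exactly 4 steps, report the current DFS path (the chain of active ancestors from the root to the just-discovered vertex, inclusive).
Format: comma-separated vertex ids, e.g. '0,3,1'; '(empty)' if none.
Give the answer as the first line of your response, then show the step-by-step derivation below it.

5,1

step 1: discover 5; path=5; order=5
step 2: discover 0; path=5>0; order=5,0
step 3: discover 4; path=5>0>4; order=5,0,4
step 4: discover 1; path=5>1; order=5,0,4,1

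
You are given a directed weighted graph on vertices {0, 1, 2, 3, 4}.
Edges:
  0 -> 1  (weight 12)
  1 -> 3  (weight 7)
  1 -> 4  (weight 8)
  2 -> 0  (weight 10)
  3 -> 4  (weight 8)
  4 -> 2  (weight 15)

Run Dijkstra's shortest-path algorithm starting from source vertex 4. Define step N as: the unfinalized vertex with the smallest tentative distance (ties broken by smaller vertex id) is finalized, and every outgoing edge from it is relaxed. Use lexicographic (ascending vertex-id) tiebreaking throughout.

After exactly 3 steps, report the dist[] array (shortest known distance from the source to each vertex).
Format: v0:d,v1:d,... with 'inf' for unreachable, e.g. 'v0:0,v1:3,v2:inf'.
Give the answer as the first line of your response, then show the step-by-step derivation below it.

v0:25,v1:37,v2:15,v3:inf,v4:0

step 1: dist = v0:inf,v1:inf,v2:15,v3:inf,v4:0
step 2: dist = v0:25,v1:inf,v2:15,v3:inf,v4:0
step 3: dist = v0:25,v1:37,v2:15,v3:inf,v4:0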